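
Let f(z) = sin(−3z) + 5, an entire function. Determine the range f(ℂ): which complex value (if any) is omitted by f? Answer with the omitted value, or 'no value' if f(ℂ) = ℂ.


Little Picard bounds the complement of f(ℂ) to at most one point.
sin is entire and surjective onto ℂ: for every w ∈ ℂ, sin(ζ) = w has a solution ζ ∈ ℂ (e.g., via the complex inverse arcsin). With ζ = −3z this gives z = ζ/(-3). Then 1·sin(−3z) takes every value in 1·ℂ = ℂ, and adding 5 is a bijection of ℂ. So f is surjective and omits no value. (Note: only on the real line is sin bounded by [−1, 1].)

Omitted value: no value.


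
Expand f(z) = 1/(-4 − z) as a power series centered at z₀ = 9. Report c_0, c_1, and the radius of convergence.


Let w = z − z₀, so z = z₀ + w.
Then -4 − z = -4 − (z₀ + w) = (-4 − z₀) − w = -13 − w.
f(z) = 1/(-13 − w) = (1/(-13)) · 1/(1 − w/(-13)) = Σ_{n≥0} w^n / (-13)^(n+1).
So c_n = 1/(-13)^(n+1):
  c_0 = 1/(-13)^1 = -1/13.
  c_1 = 1/(-13)^2 = 1/169.
The series is valid for |w/d| < 1, i.e. |z − z₀| < |d|.
Radius of convergence: R = |-4 − z₀| = |-13| = 13 (distance from z₀ to the singularity z = -4).

c_0 = -1/13, c_1 = 1/169; R = 13.


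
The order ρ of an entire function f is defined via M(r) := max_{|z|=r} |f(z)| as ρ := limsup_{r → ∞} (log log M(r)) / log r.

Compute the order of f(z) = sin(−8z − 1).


sin(w) is a linear combination of e^{iw} and e^{−iw} (or e^w, e^{−w} in the hyperbolic case), so |sin(w)| ≤ e^{|w|}. With w = −8z − 1, |w| ≤ 8|z| + 1 = 8r + 1 on |z| = r, giving M(r) ≤ e^{8r + 1}, so ρ ≤ 1. On a suitable ray (z = it for sin/cos; z = t for sinh/cosh, t real → ∞), |sin(−8z − 1)| grows like e^{8|t|}/2, so ρ ≥ 1. Hence ρ = 1.
Therefore ρ = 1.

Order ρ = 1.


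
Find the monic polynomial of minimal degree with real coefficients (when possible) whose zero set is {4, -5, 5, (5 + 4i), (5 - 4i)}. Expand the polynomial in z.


The polynomial is p(z) = ∏_{α ∈ S} (z − α), where S = {4, -5, 5, (5 + 4i), (5 - 4i)}.
Expanding the product yields: p(z) = z^5 -14·z^4 + 56·z^3 + 186·z^2 -2025·z + 4100.
Note conjugate pairs combine to real quadratics: (z − (5+4i))(z − (5−4i)) = z² − 10z + 41.
The resulting polynomial has degree 5 and real coefficients as required.

p(z) = z^5 -14·z^4 + 56·z^3 + 186·z^2 -2025·z + 4100.


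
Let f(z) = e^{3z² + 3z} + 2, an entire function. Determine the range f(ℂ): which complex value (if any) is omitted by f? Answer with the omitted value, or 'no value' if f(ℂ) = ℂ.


Little Picard bounds the complement of f(ℂ) to at most one point.
The exponent g(z) = 3z² + 3z is a nonconstant polynomial, hence surjective onto ℂ. So e^{g(z)} takes every value in {e^w : w ∈ ℂ} = ℂ ∖ {0}. Adding 2 shifts the range to ℂ ∖ {2}. f omits exactly 2.

Omitted value: 2.


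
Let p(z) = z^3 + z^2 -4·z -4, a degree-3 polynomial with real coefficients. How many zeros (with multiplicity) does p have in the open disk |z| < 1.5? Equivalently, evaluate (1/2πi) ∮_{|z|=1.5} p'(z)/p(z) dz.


The zeros of p are: -2, -1, 2.
Their magnitudes are: 2, 1, 2.
Zeros with |z| < R = 1.5: -1.
Count = 1.
By the argument principle, (1/2πi) ∮_{|z|=R} p'(z)/p(z) dz equals exactly this count.

Number of zeros inside |z| < 1.5: 1.


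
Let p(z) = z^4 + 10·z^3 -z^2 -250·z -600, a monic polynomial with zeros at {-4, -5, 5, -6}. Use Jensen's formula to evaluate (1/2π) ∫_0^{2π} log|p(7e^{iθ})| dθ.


Zeros: -6, -5, -4, 5; r = 7.
Inside |z| < r: -6, -5, -4, 5. Outside (|z| ≥ r): ∅.
p(0) = -600, so log|p(0)| = log(600) = 6.3969.
Apply Jensen: I(r) = log|p(0)| + Σ_k log(r/|z_k|), summed over zeros inside |z| < r.
  log(r/|z_k|) for z_k = -4: log(7/4) = 0.5596
  log(r/|z_k|) for z_k = -5: log(7/5) = 0.3365
  log(r/|z_k|) for z_k = 5: log(7/5) = 0.3365
  log(r/|z_k|) for z_k = -6: log(7/6) = 0.1542
Sum over inside zeros: 1.3867.
I(r) = log|p(0)| + (inside sum) = 6.3969 + 1.3867 = 7.7836.
Closed form (all zeros inside, monic): I(r) = n·log(r) = 4·log(7) = 7.7836. ✓

I(r) ≈ 7.7836.


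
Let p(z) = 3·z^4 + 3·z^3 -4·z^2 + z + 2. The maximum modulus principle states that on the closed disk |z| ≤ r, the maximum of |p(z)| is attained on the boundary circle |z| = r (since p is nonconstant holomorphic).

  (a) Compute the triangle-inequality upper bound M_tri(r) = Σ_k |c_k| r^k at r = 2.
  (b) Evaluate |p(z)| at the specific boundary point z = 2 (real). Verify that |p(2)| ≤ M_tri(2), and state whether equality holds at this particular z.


Coefficients: c_0 = 2, c_1 = 1, c_2 = -4, c_3 = 3, c_4 = 3. Radius r = 2.
Part (a). Triangle bound: M_tri(r) = Σ_k |c_k| r^k
  = |2|·2^0 + |1|·2^1 + |-4|·2^2 + |3|·2^3 + |3|·2^4
  = 2 + 2 + 16 + 24 + 48 = 92.
This bounds M(r) := max_{|z|=r} |p(z)| from above; equality holds iff all terms c_k z^k can be made to align in phase at a single z on |z|=r.
Part (b). At z = 2 (real, on the circle |z| = r):
  p(2) = (2)·2^0 + (1)·2^1 + (-4)·2^2 + (3)·2^3 + (3)·2^4 = 60.
  |p(2)| = 60.
Check: |p(2)| = 60 ≤ 92 = M_tri(2). ✓ Equality does not hold at z = 2 (the coefficients have mixed signs, so the terms do not all align in phase there).

M_tri(2) = 92; |p(2)| = 60; equality at z=2: no.


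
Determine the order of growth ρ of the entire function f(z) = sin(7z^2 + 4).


Write sin(w) = (e^{iw} ± e^{−iw})/(2 or 2i), so |sin(w)| ≤ e^{|w|}. With w = 7z^2 + 4, |w| ≤ 7r^2 + 4 on |z|=r, giving M(r) ≤ e^{7r^2 + 4} and ρ ≤ 2. For the lower bound, choose z on |z|=r with 7z^2 purely imaginary of modulus 7r^2; then |sin(7z^2 + 4)| grows like e^{7r^2}/2, so ρ ≥ 2. Hence ρ = 2.
Therefore ρ = 2.

Order ρ = 2.


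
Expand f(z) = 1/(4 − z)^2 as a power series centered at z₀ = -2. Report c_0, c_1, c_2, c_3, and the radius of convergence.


Let w = z − z₀, so z = z₀ + w.
Then 4 − z = 4 − (z₀ + w) = (4 − z₀) − w = 6 − w.
f(z) = 1/(6 − w)^2 = (1/(6)^2) · (1 − w/(6))^{−2}.
By the binomial series (1−u)^{−2} = Σ_{n≥0} C(n+1, 1) u^n for |u|<1, with u = w/(6):
  c_n = C(n+1, 1) / (6)^(n+2).
  c_0 = 1/(6)^2 = 1/36.
  c_1 = 2/(6)^3 = 1/108.
  c_2 = 3/(6)^4 = 1/432.
  c_3 = 4/(6)^5 = 1/1944.
The series is valid for |w/d| < 1, i.e. |z − z₀| < |d|.
Radius of convergence: R = |4 − z₀| = |6| = 6 (distance from z₀ to the singularity z = 4).

c_0 = 1/36, c_1 = 1/108, c_2 = 1/432, c_3 = 1/1944; R = 6.


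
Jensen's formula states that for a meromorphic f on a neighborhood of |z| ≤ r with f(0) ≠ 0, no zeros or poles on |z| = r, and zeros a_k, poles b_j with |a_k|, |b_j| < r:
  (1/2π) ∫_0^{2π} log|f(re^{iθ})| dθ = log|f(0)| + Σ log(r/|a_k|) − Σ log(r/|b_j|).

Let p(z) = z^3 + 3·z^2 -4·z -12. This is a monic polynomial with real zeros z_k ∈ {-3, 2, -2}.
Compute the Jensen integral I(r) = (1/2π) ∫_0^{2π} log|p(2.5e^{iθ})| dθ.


Zeros: -3, -2, 2; r = 2.5.
Inside |z| < r: -2, 2. Outside (|z| ≥ r): -3.
p(0) = -12, so log|p(0)| = log(12) = 2.4849.
Apply Jensen: I(r) = log|p(0)| + Σ_k log(r/|z_k|), summed over zeros inside |z| < r.
  log(r/|z_k|) for z_k = 2: log(2.5/2) = 0.2231
  log(r/|z_k|) for z_k = -2: log(2.5/2) = 0.2231
  Outside zeros (-3) contribute nothing to the Jensen sum.
Sum over inside zeros: 0.4463.
I(r) = log|p(0)| + (inside sum) = 2.4849 + 0.4463 = 2.9312.
Note: since some zeros are outside |z| ≤ r, the simplified n·log(r) form does NOT apply — only the inside zeros contribute.

I(r) ≈ 2.9312.


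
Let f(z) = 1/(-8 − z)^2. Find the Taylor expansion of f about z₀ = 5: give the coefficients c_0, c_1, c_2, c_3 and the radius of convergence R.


Let w = z − z₀, so z = z₀ + w.
Then -8 − z = -8 − (z₀ + w) = (-8 − z₀) − w = -13 − w.
f(z) = 1/(-13 − w)^2 = (1/(-13)^2) · (1 − w/(-13))^{−2}.
By the binomial series (1−u)^{−2} = Σ_{n≥0} C(n+1, 1) u^n for |u|<1, with u = w/(-13):
  c_n = C(n+1, 1) / (-13)^(n+2).
  c_0 = 1/(-13)^2 = 1/169.
  c_1 = 2/(-13)^3 = -2/2197.
  c_2 = 3/(-13)^4 = 3/28561.
  c_3 = 4/(-13)^5 = -4/371293.
The series is valid for |w/d| < 1, i.e. |z − z₀| < |d|.
Radius of convergence: R = |-8 − z₀| = |-13| = 13 (distance from z₀ to the singularity z = -8).

c_0 = 1/169, c_1 = -2/2197, c_2 = 3/28561, c_3 = -4/371293; R = 13.


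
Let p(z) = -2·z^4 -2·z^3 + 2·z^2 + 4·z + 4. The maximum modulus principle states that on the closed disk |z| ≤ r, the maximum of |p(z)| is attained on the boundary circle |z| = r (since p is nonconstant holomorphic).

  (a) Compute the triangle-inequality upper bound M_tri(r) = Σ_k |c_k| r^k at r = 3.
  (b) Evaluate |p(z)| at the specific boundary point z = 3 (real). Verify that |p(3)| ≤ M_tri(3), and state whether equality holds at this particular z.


Coefficients: c_0 = 4, c_1 = 4, c_2 = 2, c_3 = -2, c_4 = -2. Radius r = 3.
Part (a). Triangle bound: M_tri(r) = Σ_k |c_k| r^k
  = |4|·3^0 + |4|·3^1 + |2|·3^2 + |-2|·3^3 + |-2|·3^4
  = 4 + 12 + 18 + 54 + 162 = 250.
This bounds M(r) := max_{|z|=r} |p(z)| from above; equality holds iff all terms c_k z^k can be made to align in phase at a single z on |z|=r.
Part (b). At z = 3 (real, on the circle |z| = r):
  p(3) = (4)·3^0 + (4)·3^1 + (2)·3^2 + (-2)·3^3 + (-2)·3^4 = -182.
  |p(3)| = 182.
Check: |p(3)| = 182 ≤ 250 = M_tri(3). ✓ Equality does not hold at z = 3 (the coefficients have mixed signs, so the terms do not all align in phase there).

M_tri(3) = 250; |p(3)| = 182; equality at z=3: no.


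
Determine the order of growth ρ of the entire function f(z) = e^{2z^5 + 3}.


|e^{2z^5 + 3}| = e^{Re(2·z^5) + 3} ≤ e^{2|z|^5 + 3} = e^{2r^5 + 3} on |z| = r, so ρ ≤ 5. Choosing z on |z|=r so that 2·z^5 is real positive (always possible by picking arg z appropriately) gives |f(z)| = e^{2r^5 + 3}, matching the bound. The additive constant 3 does not affect log log M(r) ~ 5·log r. Hence ρ = 5.
Therefore ρ = 5.

Order ρ = 5.


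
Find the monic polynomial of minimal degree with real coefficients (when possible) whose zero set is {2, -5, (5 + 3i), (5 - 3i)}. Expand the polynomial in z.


The polynomial is p(z) = ∏_{α ∈ S} (z − α), where S = {2, -5, (5 + 3i), (5 - 3i)}.
Expanding the product yields: p(z) = z^4 -7·z^3 -6·z^2 + 202·z -340.
Note conjugate pairs combine to real quadratics: (z − (5+3i))(z − (5−3i)) = z² − 10z + 34.
The resulting polynomial has degree 4 and real coefficients as required.

p(z) = z^4 -7·z^3 -6·z^2 + 202·z -340.


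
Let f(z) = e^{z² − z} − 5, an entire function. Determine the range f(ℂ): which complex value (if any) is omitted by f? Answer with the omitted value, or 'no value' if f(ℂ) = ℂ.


Little Picard bounds the complement of f(ℂ) to at most one point.
The exponent g(z) = z² − z is a nonconstant polynomial, hence surjective onto ℂ. So e^{g(z)} takes every value in {e^w : w ∈ ℂ} = ℂ ∖ {0}. Adding -5 shifts the range to ℂ ∖ {-5}. f omits exactly -5.

Omitted value: -5.


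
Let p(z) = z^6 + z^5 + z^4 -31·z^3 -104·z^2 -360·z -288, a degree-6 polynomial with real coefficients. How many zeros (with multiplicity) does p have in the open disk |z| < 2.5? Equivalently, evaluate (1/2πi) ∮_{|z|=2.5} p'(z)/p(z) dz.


The zeros of p are: (-2 + 2i), (-2 - 2i), -1, (0 + 3i), (0 - 3i), 4.
Their magnitudes are: 2.828, 2.828, 1, 3, 3, 4.
Zeros with |z| < R = 2.5: -1.
Count = 1.
By the argument principle, (1/2πi) ∮_{|z|=R} p'(z)/p(z) dz equals exactly this count.

Number of zeros inside |z| < 2.5: 1.


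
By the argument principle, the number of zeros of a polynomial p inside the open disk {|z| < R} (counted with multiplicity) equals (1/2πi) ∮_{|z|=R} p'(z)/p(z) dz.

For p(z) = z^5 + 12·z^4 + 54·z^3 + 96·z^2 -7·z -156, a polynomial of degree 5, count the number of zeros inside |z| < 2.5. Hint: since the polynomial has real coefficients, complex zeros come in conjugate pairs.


The zeros of p are: -3, (-3 + 2i), (-3 - 2i), -4, 1.
Their magnitudes are: 3, 3.606, 3.606, 4, 1.
Zeros with |z| < R = 2.5: 1.
Count = 1.
By the argument principle, (1/2πi) ∮_{|z|=R} p'(z)/p(z) dz equals exactly this count.

Number of zeros inside |z| < 2.5: 1.


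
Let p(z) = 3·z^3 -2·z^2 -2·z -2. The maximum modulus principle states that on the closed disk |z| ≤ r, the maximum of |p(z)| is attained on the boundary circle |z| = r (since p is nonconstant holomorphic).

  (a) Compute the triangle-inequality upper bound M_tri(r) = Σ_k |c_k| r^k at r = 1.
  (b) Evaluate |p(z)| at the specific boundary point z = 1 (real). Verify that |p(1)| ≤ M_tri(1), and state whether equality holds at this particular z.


Coefficients: c_0 = -2, c_1 = -2, c_2 = -2, c_3 = 3. Radius r = 1.
Part (a). Triangle bound: M_tri(r) = Σ_k |c_k| r^k
  = |-2|·1^0 + |-2|·1^1 + |-2|·1^2 + |3|·1^3
  = 2 + 2 + 2 + 3 = 9.
This bounds M(r) := max_{|z|=r} |p(z)| from above; equality holds iff all terms c_k z^k can be made to align in phase at a single z on |z|=r.
Part (b). At z = 1 (real, on the circle |z| = r):
  p(1) = (-2)·1^0 + (-2)·1^1 + (-2)·1^2 + (3)·1^3 = -3.
  |p(1)| = 3.
Check: |p(1)| = 3 ≤ 9 = M_tri(1). ✓ Equality does not hold at z = 1 (the coefficients have mixed signs, so the terms do not all align in phase there).

M_tri(1) = 9; |p(1)| = 3; equality at z=1: no.


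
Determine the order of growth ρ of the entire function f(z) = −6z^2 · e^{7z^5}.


M(r) = max_{|z|=r} |-6|·|z|^2·|e^{7z^5}| = 6·r^2 · e^{7r^5} (the factors attain their maxima compatibly on |z|=r). Then log M(r) = log 6 + 2·log r + 7r^5, dominated by the last term, so log log M(r) ~ 5·log r. The polynomial factor -6z^2 contributes only a log r term and does not affect the order. ρ = 5.
Therefore ρ = 5.

Order ρ = 5.


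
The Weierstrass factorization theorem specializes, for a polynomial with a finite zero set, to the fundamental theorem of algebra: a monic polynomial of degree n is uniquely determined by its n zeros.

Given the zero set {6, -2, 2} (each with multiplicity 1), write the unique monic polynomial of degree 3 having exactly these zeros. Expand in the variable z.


The polynomial is p(z) = ∏_{α ∈ S} (z − α), where S = {6, -2, 2}.
Expanding the product yields: p(z) = z^3 -6·z^2 -4·z + 24.
The resulting polynomial has degree 3 and real coefficients as required.

p(z) = z^3 -6·z^2 -4·z + 24.


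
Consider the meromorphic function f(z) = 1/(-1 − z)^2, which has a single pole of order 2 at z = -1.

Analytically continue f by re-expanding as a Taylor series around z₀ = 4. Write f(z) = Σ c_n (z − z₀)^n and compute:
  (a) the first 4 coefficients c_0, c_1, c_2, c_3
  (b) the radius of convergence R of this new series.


Let w = z − z₀, so z = z₀ + w.
Then -1 − z = -1 − (z₀ + w) = (-1 − z₀) − w = -5 − w.
f(z) = 1/(-5 − w)^2 = (1/(-5)^2) · (1 − w/(-5))^{−2}.
By the binomial series (1−u)^{−2} = Σ_{n≥0} C(n+1, 1) u^n for |u|<1, with u = w/(-5):
  c_n = C(n+1, 1) / (-5)^(n+2).
  c_0 = 1/(-5)^2 = 1/25.
  c_1 = 2/(-5)^3 = -2/125.
  c_2 = 3/(-5)^4 = 3/625.
  c_3 = 4/(-5)^5 = -4/3125.
The series is valid for |w/d| < 1, i.e. |z − z₀| < |d|.
Radius of convergence: R = |-1 − z₀| = |-5| = 5 (distance from z₀ to the singularity z = -1).

c_0 = 1/25, c_1 = -2/125, c_2 = 3/625, c_3 = -4/3125; R = 5.


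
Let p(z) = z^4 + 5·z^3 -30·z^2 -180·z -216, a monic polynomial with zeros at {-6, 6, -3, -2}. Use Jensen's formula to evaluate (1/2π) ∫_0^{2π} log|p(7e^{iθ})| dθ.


Zeros: -6, -3, -2, 6; r = 7.
Inside |z| < r: -6, -3, -2, 6. Outside (|z| ≥ r): ∅.
p(0) = -216, so log|p(0)| = log(216) = 5.3753.
Apply Jensen: I(r) = log|p(0)| + Σ_k log(r/|z_k|), summed over zeros inside |z| < r.
  log(r/|z_k|) for z_k = -6: log(7/6) = 0.1542
  log(r/|z_k|) for z_k = 6: log(7/6) = 0.1542
  log(r/|z_k|) for z_k = -3: log(7/3) = 0.8473
  log(r/|z_k|) for z_k = -2: log(7/2) = 1.2528
Sum over inside zeros: 2.4084.
I(r) = log|p(0)| + (inside sum) = 5.3753 + 2.4084 = 7.7836.
Closed form (all zeros inside, monic): I(r) = n·log(r) = 4·log(7) = 7.7836. ✓

I(r) ≈ 7.7836.


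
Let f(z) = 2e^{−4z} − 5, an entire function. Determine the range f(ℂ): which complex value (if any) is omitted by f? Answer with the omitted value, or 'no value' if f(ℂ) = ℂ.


Little Picard bounds the complement of f(ℂ) to at most one point.
e^{−4z} is never zero on ℂ, so 2·e^{−4z} takes every value in ℂ ∖ {0}. Adding -5 shifts the range to ℂ ∖ {-5}. Thus f omits exactly the value -5.

Omitted value: -5.


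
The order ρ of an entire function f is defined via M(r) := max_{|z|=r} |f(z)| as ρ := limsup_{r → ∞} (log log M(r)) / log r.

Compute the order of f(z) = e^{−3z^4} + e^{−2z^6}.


Each summand is entire of order 4 and 6 respectively (as in the single-exponential case). The order of a sum is at most the max of the orders, so ρ ≤ 6. For the lower bound: on |z|=r choose arg z so that -2z^6 is real positive; then |e^{-2z^6}| = e^{2r^6} while |e^{-3z^4}| ≤ e^{3r^4} = o(e^{2r^6}). So |f| ≥ e^{2r^6}(1 − o(1)) and ρ ≥ 6. Hence ρ = max(4, 6) = 6.
Therefore ρ = 6.

Order ρ = 6.


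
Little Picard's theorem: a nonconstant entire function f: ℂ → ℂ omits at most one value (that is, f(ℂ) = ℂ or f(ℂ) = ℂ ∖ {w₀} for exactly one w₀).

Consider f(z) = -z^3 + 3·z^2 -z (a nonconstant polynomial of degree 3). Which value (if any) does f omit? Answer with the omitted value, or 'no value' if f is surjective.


Little Picard bounds the complement of f(ℂ) to at most one point.
For every w ∈ ℂ, the equation p(z) − w = 0 is a nonconstant polynomial in z and hence has at least one root by the fundamental theorem of algebra. So p is surjective onto ℂ, omitting no value.

Omitted value: no value.


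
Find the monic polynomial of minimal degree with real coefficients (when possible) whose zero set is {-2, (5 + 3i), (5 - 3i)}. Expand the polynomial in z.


The polynomial is p(z) = ∏_{α ∈ S} (z − α), where S = {-2, (5 + 3i), (5 - 3i)}.
Expanding the product yields: p(z) = z^3 -8·z^2 + 14·z + 68.
Note conjugate pairs combine to real quadratics: (z − (5+3i))(z − (5−3i)) = z² − 10z + 34.
The resulting polynomial has degree 3 and real coefficients as required.

p(z) = z^3 -8·z^2 + 14·z + 68.


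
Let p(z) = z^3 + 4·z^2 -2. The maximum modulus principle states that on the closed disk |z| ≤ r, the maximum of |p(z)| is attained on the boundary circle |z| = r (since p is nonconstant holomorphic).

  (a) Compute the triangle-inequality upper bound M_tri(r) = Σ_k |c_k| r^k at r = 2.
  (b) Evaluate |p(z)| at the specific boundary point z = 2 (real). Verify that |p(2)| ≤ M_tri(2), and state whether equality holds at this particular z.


Coefficients: c_0 = -2, c_1 = 0, c_2 = 4, c_3 = 1. Radius r = 2.
Part (a). Triangle bound: M_tri(r) = Σ_k |c_k| r^k
  = |-2|·2^0 + |0|·2^1 + |4|·2^2 + |1|·2^3
  = 2 + 0 + 16 + 8 = 26.
This bounds M(r) := max_{|z|=r} |p(z)| from above; equality holds iff all terms c_k z^k can be made to align in phase at a single z on |z|=r.
Part (b). At z = 2 (real, on the circle |z| = r):
  p(2) = (-2)·2^0 + (0)·2^1 + (4)·2^2 + (1)·2^3 = 22.
  |p(2)| = 22.
Check: |p(2)| = 22 ≤ 26 = M_tri(2). ✓ Equality does not hold at z = 2 (the coefficients have mixed signs, so the terms do not all align in phase there).

M_tri(2) = 26; |p(2)| = 22; equality at z=2: no.


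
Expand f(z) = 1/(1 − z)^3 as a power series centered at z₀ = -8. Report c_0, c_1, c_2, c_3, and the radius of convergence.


Let w = z − z₀, so z = z₀ + w.
Then 1 − z = 1 − (z₀ + w) = (1 − z₀) − w = 9 − w.
f(z) = 1/(9 − w)^3 = (1/(9)^3) · (1 − w/(9))^{−3}.
By the binomial series (1−u)^{−3} = Σ_{n≥0} C(n+2, 2) u^n for |u|<1, with u = w/(9):
  c_n = C(n+2, 2) / (9)^(n+3).
  c_0 = 1/(9)^3 = 1/729.
  c_1 = 3/(9)^4 = 1/2187.
  c_2 = 6/(9)^5 = 2/19683.
  c_3 = 10/(9)^6 = 10/531441.
The series is valid for |w/d| < 1, i.e. |z − z₀| < |d|.
Radius of convergence: R = |1 − z₀| = |9| = 9 (distance from z₀ to the singularity z = 1).

c_0 = 1/729, c_1 = 1/2187, c_2 = 2/19683, c_3 = 10/531441; R = 9.


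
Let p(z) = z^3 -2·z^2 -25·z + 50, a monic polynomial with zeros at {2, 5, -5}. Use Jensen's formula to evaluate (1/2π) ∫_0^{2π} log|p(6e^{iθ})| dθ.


Zeros: -5, 2, 5; r = 6.
Inside |z| < r: -5, 2, 5. Outside (|z| ≥ r): ∅.
p(0) = 50, so log|p(0)| = log(50) = 3.9120.
Apply Jensen: I(r) = log|p(0)| + Σ_k log(r/|z_k|), summed over zeros inside |z| < r.
  log(r/|z_k|) for z_k = 2: log(6/2) = 1.0986
  log(r/|z_k|) for z_k = 5: log(6/5) = 0.1823
  log(r/|z_k|) for z_k = -5: log(6/5) = 0.1823
Sum over inside zeros: 1.4633.
I(r) = log|p(0)| + (inside sum) = 3.9120 + 1.4633 = 5.3753.
Closed form (all zeros inside, monic): I(r) = n·log(r) = 3·log(6) = 5.3753. ✓

I(r) ≈ 5.3753.


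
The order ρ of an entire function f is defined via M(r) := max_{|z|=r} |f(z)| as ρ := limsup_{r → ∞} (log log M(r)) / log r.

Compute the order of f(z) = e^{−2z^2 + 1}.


|e^{−2z^2 + 1}| = e^{Re(-2·z^2) + 1} ≤ e^{2|z|^2 + 1} = e^{2r^2 + 1} on |z| = r, so ρ ≤ 2. Choosing z on |z|=r so that -2·z^2 is real positive (always possible by picking arg z appropriately) gives |f(z)| = e^{2r^2 + 1}, matching the bound. The additive constant 1 does not affect log log M(r) ~ 2·log r. Hence ρ = 2.
Therefore ρ = 2.

Order ρ = 2.


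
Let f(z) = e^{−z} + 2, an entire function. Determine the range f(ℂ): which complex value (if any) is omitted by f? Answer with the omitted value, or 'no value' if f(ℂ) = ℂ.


Little Picard bounds the complement of f(ℂ) to at most one point.
e^{−z} is never zero on ℂ, so 1·e^{−z} takes every value in ℂ ∖ {0}. Adding 2 shifts the range to ℂ ∖ {2}. Thus f omits exactly the value 2.

Omitted value: 2.


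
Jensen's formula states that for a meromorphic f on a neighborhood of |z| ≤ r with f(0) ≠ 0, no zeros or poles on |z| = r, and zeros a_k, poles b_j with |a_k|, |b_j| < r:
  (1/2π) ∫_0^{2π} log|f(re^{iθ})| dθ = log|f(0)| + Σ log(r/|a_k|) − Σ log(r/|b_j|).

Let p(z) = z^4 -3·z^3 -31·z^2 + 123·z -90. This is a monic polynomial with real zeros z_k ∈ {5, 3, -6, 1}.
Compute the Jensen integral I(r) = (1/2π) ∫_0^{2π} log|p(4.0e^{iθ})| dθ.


Zeros: -6, 1, 3, 5; r = 4.0.
Inside |z| < r: 1, 3. Outside (|z| ≥ r): -6, 5.
p(0) = -90, so log|p(0)| = log(90) = 4.4998.
Apply Jensen: I(r) = log|p(0)| + Σ_k log(r/|z_k|), summed over zeros inside |z| < r.
  log(r/|z_k|) for z_k = 3: log(4.0/3) = 0.2877
  log(r/|z_k|) for z_k = 1: log(4.0/1) = 1.3863
  Outside zeros (-6, 5) contribute nothing to the Jensen sum.
Sum over inside zeros: 1.6740.
I(r) = log|p(0)| + (inside sum) = 4.4998 + 1.6740 = 6.1738.
Note: since some zeros are outside |z| ≤ r, the simplified n·log(r) form does NOT apply — only the inside zeros contribute.

I(r) ≈ 6.1738.


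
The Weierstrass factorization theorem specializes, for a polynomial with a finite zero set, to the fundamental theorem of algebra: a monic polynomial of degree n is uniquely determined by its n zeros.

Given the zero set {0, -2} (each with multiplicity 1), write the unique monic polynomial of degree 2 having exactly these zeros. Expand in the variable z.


The polynomial is p(z) = ∏_{α ∈ S} (z − α), where S = {0, -2}.
Expanding the product yields: p(z) = z^2 + 2·z.
The resulting polynomial has degree 2 and real coefficients as required.

p(z) = z^2 + 2·z.


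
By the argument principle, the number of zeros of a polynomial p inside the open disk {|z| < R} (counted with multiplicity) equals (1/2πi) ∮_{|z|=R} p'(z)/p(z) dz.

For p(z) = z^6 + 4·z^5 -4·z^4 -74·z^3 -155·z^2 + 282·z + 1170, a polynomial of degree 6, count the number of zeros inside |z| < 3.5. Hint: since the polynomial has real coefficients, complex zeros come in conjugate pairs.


The zeros of p are: (-2 + 3i), (-2 - 3i), (-3 + 1i), (-3 - 1i), 3, 3.
Their magnitudes are: 3.606, 3.606, 3.162, 3.162, 3, 3.
Zeros with |z| < R = 3.5: (-3 + 1i), (-3 - 1i), 3, 3.
Count = 4.
By the argument principle, (1/2πi) ∮_{|z|=R} p'(z)/p(z) dz equals exactly this count.

Number of zeros inside |z| < 3.5: 4.


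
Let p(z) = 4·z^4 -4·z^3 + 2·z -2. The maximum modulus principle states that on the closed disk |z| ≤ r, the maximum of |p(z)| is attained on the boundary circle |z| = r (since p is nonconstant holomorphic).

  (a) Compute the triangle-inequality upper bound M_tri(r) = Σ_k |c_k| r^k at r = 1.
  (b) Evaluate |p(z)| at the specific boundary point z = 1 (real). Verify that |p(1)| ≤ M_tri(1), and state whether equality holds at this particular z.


Coefficients: c_0 = -2, c_1 = 2, c_2 = 0, c_3 = -4, c_4 = 4. Radius r = 1.
Part (a). Triangle bound: M_tri(r) = Σ_k |c_k| r^k
  = |-2|·1^0 + |2|·1^1 + |0|·1^2 + |-4|·1^3 + |4|·1^4
  = 2 + 2 + 0 + 4 + 4 = 12.
This bounds M(r) := max_{|z|=r} |p(z)| from above; equality holds iff all terms c_k z^k can be made to align in phase at a single z on |z|=r.
Part (b). At z = 1 (real, on the circle |z| = r):
  p(1) = (-2)·1^0 + (2)·1^1 + (0)·1^2 + (-4)·1^3 + (4)·1^4 = 0.
  |p(1)| = 0.
Check: |p(1)| = 0 ≤ 12 = M_tri(1). ✓ Equality does not hold at z = 1 (the coefficients have mixed signs, so the terms do not all align in phase there).

M_tri(1) = 12; |p(1)| = 0; equality at z=1: no.


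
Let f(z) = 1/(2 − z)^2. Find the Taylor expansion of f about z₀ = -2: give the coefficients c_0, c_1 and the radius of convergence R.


Let w = z − z₀, so z = z₀ + w.
Then 2 − z = 2 − (z₀ + w) = (2 − z₀) − w = 4 − w.
f(z) = 1/(4 − w)^2 = (1/(4)^2) · (1 − w/(4))^{−2}.
By the binomial series (1−u)^{−2} = Σ_{n≥0} C(n+1, 1) u^n for |u|<1, with u = w/(4):
  c_n = C(n+1, 1) / (4)^(n+2).
  c_0 = 1/(4)^2 = 1/16.
  c_1 = 2/(4)^3 = 1/32.
The series is valid for |w/d| < 1, i.e. |z − z₀| < |d|.
Radius of convergence: R = |2 − z₀| = |4| = 4 (distance from z₀ to the singularity z = 2).

c_0 = 1/16, c_1 = 1/32; R = 4.


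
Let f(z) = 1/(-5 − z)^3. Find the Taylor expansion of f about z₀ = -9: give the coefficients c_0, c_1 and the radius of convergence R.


Let w = z − z₀, so z = z₀ + w.
Then -5 − z = -5 − (z₀ + w) = (-5 − z₀) − w = 4 − w.
f(z) = 1/(4 − w)^3 = (1/(4)^3) · (1 − w/(4))^{−3}.
By the binomial series (1−u)^{−3} = Σ_{n≥0} C(n+2, 2) u^n for |u|<1, with u = w/(4):
  c_n = C(n+2, 2) / (4)^(n+3).
  c_0 = 1/(4)^3 = 1/64.
  c_1 = 3/(4)^4 = 3/256.
The series is valid for |w/d| < 1, i.e. |z − z₀| < |d|.
Radius of convergence: R = |-5 − z₀| = |4| = 4 (distance from z₀ to the singularity z = -5).

c_0 = 1/64, c_1 = 3/256; R = 4.


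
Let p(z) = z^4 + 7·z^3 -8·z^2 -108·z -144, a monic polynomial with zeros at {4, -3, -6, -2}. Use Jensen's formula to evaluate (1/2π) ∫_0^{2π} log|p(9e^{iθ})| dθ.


Zeros: -6, -3, -2, 4; r = 9.
Inside |z| < r: -6, -3, -2, 4. Outside (|z| ≥ r): ∅.
p(0) = -144, so log|p(0)| = log(144) = 4.9698.
Apply Jensen: I(r) = log|p(0)| + Σ_k log(r/|z_k|), summed over zeros inside |z| < r.
  log(r/|z_k|) for z_k = 4: log(9/4) = 0.8109
  log(r/|z_k|) for z_k = -3: log(9/3) = 1.0986
  log(r/|z_k|) for z_k = -6: log(9/6) = 0.4055
  log(r/|z_k|) for z_k = -2: log(9/2) = 1.5041
Sum over inside zeros: 3.8191.
I(r) = log|p(0)| + (inside sum) = 4.9698 + 3.8191 = 8.7889.
Closed form (all zeros inside, monic): I(r) = n·log(r) = 4·log(9) = 8.7889. ✓

I(r) ≈ 8.7889.


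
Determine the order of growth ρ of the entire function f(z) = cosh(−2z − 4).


cosh(w) is a linear combination of e^{iw} and e^{−iw} (or e^w, e^{−w} in the hyperbolic case), so |cosh(w)| ≤ e^{|w|}. With w = −2z − 4, |w| ≤ 2|z| + 4 = 2r + 4 on |z| = r, giving M(r) ≤ e^{2r + 4}, so ρ ≤ 1. On a suitable ray (z = it for sin/cos; z = t for sinh/cosh, t real → ∞), |cosh(−2z − 4)| grows like e^{2|t|}/2, so ρ ≥ 1. Hence ρ = 1.
Therefore ρ = 1.

Order ρ = 1.


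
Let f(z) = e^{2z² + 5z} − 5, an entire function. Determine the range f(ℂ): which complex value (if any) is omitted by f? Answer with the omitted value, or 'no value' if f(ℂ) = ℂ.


Little Picard bounds the complement of f(ℂ) to at most one point.
The exponent g(z) = 2z² + 5z is a nonconstant polynomial, hence surjective onto ℂ. So e^{g(z)} takes every value in {e^w : w ∈ ℂ} = ℂ ∖ {0}. Adding -5 shifts the range to ℂ ∖ {-5}. f omits exactly -5.

Omitted value: -5.


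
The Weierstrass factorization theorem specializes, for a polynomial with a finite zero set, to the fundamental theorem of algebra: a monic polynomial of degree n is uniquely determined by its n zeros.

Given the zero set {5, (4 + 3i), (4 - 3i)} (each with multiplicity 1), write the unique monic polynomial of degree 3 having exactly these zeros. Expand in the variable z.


The polynomial is p(z) = ∏_{α ∈ S} (z − α), where S = {5, (4 + 3i), (4 - 3i)}.
Expanding the product yields: p(z) = z^3 -13·z^2 + 65·z -125.
Note conjugate pairs combine to real quadratics: (z − (4+3i))(z − (4−3i)) = z² − 8z + 25.
The resulting polynomial has degree 3 and real coefficients as required.

p(z) = z^3 -13·z^2 + 65·z -125.


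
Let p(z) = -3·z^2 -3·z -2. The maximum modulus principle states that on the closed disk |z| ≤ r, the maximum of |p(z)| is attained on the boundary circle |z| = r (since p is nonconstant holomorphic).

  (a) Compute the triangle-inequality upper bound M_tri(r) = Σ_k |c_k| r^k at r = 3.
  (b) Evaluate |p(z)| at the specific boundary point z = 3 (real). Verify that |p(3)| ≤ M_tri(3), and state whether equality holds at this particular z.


Coefficients: c_0 = -2, c_1 = -3, c_2 = -3. Radius r = 3.
Part (a). Triangle bound: M_tri(r) = Σ_k |c_k| r^k
  = |-2|·3^0 + |-3|·3^1 + |-3|·3^2
  = 2 + 9 + 27 = 38.
This bounds M(r) := max_{|z|=r} |p(z)| from above; equality holds iff all terms c_k z^k can be made to align in phase at a single z on |z|=r.
Part (b). At z = 3 (real, on the circle |z| = r):
  p(3) = (-2)·3^0 + (-3)·3^1 + (-3)·3^2 = -38.
  |p(3)| = 38.
Since all nonzero coefficients share the same sign, |p(3)| = 38 = M_tri(3); the triangle bound is attained at z = 3, so in fact M(r) = 38.

M_tri(3) = 38; |p(3)| = 38; equality at z=3: yes.


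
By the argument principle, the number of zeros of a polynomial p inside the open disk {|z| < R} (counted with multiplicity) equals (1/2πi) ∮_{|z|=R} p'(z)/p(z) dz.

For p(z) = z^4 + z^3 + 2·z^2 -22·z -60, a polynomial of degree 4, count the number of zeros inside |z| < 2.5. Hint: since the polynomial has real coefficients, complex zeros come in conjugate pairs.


The zeros of p are: -2, (-1 + 3i), (-1 - 3i), 3.
Their magnitudes are: 2, 3.162, 3.162, 3.
Zeros with |z| < R = 2.5: -2.
Count = 1.
By the argument principle, (1/2πi) ∮_{|z|=R} p'(z)/p(z) dz equals exactly this count.

Number of zeros inside |z| < 2.5: 1.


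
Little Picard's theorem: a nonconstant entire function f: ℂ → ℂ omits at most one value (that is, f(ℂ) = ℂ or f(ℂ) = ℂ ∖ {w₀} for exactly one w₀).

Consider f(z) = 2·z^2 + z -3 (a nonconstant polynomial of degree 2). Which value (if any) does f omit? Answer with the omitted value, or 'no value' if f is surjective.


Little Picard bounds the complement of f(ℂ) to at most one point.
For every w ∈ ℂ, the equation p(z) − w = 0 is a nonconstant polynomial in z and hence has at least one root by the fundamental theorem of algebra. So p is surjective onto ℂ, omitting no value.

Omitted value: no value.


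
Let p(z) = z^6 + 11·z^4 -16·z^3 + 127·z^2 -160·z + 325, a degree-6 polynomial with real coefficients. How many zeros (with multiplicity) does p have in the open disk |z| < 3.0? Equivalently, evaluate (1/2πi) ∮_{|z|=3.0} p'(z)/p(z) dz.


The zeros of p are: (-2 + 3i), (-2 - 3i), (1 + 2i), (1 - 2i), (1 + 2i), (1 - 2i).
Their magnitudes are: 3.606, 3.606, 2.236, 2.236, 2.236, 2.236.
Zeros with |z| < R = 3.0: (1 + 2i), (1 - 2i), (1 + 2i), (1 - 2i).
Count = 4.
By the argument principle, (1/2πi) ∮_{|z|=R} p'(z)/p(z) dz equals exactly this count.

Number of zeros inside |z| < 3.0: 4.


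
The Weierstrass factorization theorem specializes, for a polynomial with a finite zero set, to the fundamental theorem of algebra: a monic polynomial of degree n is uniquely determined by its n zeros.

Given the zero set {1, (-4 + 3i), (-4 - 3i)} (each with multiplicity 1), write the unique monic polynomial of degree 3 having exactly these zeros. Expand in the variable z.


The polynomial is p(z) = ∏_{α ∈ S} (z − α), where S = {1, (-4 + 3i), (-4 - 3i)}.
Expanding the product yields: p(z) = z^3 + 7·z^2 + 17·z -25.
Note conjugate pairs combine to real quadratics: (z − (-4+3i))(z − (-4−3i)) = z² + 8z + 25.
The resulting polynomial has degree 3 and real coefficients as required.

p(z) = z^3 + 7·z^2 + 17·z -25.


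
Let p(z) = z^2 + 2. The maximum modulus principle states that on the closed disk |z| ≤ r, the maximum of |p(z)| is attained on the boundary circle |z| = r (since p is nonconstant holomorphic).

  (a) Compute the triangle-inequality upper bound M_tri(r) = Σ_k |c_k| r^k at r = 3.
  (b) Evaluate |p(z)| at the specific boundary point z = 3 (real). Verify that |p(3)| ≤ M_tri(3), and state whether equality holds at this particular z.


Coefficients: c_0 = 2, c_1 = 0, c_2 = 1. Radius r = 3.
Part (a). Triangle bound: M_tri(r) = Σ_k |c_k| r^k
  = |2|·3^0 + |0|·3^1 + |1|·3^2
  = 2 + 0 + 9 = 11.
This bounds M(r) := max_{|z|=r} |p(z)| from above; equality holds iff all terms c_k z^k can be made to align in phase at a single z on |z|=r.
Part (b). At z = 3 (real, on the circle |z| = r):
  p(3) = (2)·3^0 + (0)·3^1 + (1)·3^2 = 11.
  |p(3)| = 11.
Since all nonzero coefficients share the same sign, |p(3)| = 11 = M_tri(3); the triangle bound is attained at z = 3, so in fact M(r) = 11.

M_tri(3) = 11; |p(3)| = 11; equality at z=3: yes.


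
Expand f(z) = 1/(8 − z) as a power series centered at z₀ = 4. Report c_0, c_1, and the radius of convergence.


Let w = z − z₀, so z = z₀ + w.
Then 8 − z = 8 − (z₀ + w) = (8 − z₀) − w = 4 − w.
f(z) = 1/(4 − w) = (1/(4)) · 1/(1 − w/(4)) = Σ_{n≥0} w^n / (4)^(n+1).
So c_n = 1/(4)^(n+1):
  c_0 = 1/(4)^1 = 1/4.
  c_1 = 1/(4)^2 = 1/16.
The series is valid for |w/d| < 1, i.e. |z − z₀| < |d|.
Radius of convergence: R = |8 − z₀| = |4| = 4 (distance from z₀ to the singularity z = 8).

c_0 = 1/4, c_1 = 1/16; R = 4.


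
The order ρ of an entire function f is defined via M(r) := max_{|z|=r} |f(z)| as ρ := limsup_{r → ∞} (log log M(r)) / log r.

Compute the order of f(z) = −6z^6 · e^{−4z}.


M(r) = max_{|z|=r} |-6|·|z|^6·|e^{−4z}| = 6·r^6 · e^{4r^1} (the factors attain their maxima compatibly on |z|=r). Then log M(r) = log 6 + 6·log r + 4r^1, dominated by the last term, so log log M(r) ~ 1·log r. The polynomial factor -6z^6 contributes only a log r term and does not affect the order. ρ = 1.
Therefore ρ = 1.

Order ρ = 1.


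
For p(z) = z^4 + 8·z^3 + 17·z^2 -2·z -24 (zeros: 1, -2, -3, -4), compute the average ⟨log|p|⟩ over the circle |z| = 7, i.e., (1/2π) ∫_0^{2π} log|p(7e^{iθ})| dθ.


Zeros: -4, -3, -2, 1; r = 7.
Inside |z| < r: -4, -3, -2, 1. Outside (|z| ≥ r): ∅.
p(0) = -24, so log|p(0)| = log(24) = 3.1781.
Apply Jensen: I(r) = log|p(0)| + Σ_k log(r/|z_k|), summed over zeros inside |z| < r.
  log(r/|z_k|) for z_k = 1: log(7/1) = 1.9459
  log(r/|z_k|) for z_k = -2: log(7/2) = 1.2528
  log(r/|z_k|) for z_k = -3: log(7/3) = 0.8473
  log(r/|z_k|) for z_k = -4: log(7/4) = 0.5596
Sum over inside zeros: 4.6056.
I(r) = log|p(0)| + (inside sum) = 3.1781 + 4.6056 = 7.7836.
Closed form (all zeros inside, monic): I(r) = n·log(r) = 4·log(7) = 7.7836. ✓

I(r) ≈ 7.7836.


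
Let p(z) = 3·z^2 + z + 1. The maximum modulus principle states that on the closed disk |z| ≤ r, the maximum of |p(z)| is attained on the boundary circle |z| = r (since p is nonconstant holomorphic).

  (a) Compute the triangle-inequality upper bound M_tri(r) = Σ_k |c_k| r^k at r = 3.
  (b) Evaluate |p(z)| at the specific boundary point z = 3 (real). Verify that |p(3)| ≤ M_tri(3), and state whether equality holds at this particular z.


Coefficients: c_0 = 1, c_1 = 1, c_2 = 3. Radius r = 3.
Part (a). Triangle bound: M_tri(r) = Σ_k |c_k| r^k
  = |1|·3^0 + |1|·3^1 + |3|·3^2
  = 1 + 3 + 27 = 31.
This bounds M(r) := max_{|z|=r} |p(z)| from above; equality holds iff all terms c_k z^k can be made to align in phase at a single z on |z|=r.
Part (b). At z = 3 (real, on the circle |z| = r):
  p(3) = (1)·3^0 + (1)·3^1 + (3)·3^2 = 31.
  |p(3)| = 31.
Since all nonzero coefficients share the same sign, |p(3)| = 31 = M_tri(3); the triangle bound is attained at z = 3, so in fact M(r) = 31.

M_tri(3) = 31; |p(3)| = 31; equality at z=3: yes.


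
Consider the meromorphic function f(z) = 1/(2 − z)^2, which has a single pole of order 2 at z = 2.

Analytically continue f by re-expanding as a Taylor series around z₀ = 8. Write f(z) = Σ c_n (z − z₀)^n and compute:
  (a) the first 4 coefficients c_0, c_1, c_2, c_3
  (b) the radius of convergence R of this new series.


Let w = z − z₀, so z = z₀ + w.
Then 2 − z = 2 − (z₀ + w) = (2 − z₀) − w = -6 − w.
f(z) = 1/(-6 − w)^2 = (1/(-6)^2) · (1 − w/(-6))^{−2}.
By the binomial series (1−u)^{−2} = Σ_{n≥0} C(n+1, 1) u^n for |u|<1, with u = w/(-6):
  c_n = C(n+1, 1) / (-6)^(n+2).
  c_0 = 1/(-6)^2 = 1/36.
  c_1 = 2/(-6)^3 = -1/108.
  c_2 = 3/(-6)^4 = 1/432.
  c_3 = 4/(-6)^5 = -1/1944.
The series is valid for |w/d| < 1, i.e. |z − z₀| < |d|.
Radius of convergence: R = |2 − z₀| = |-6| = 6 (distance from z₀ to the singularity z = 2).

c_0 = 1/36, c_1 = -1/108, c_2 = 1/432, c_3 = -1/1944; R = 6.


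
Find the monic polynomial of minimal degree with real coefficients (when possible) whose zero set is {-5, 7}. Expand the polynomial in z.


The polynomial is p(z) = ∏_{α ∈ S} (z − α), where S = {-5, 7}.
Expanding the product yields: p(z) = z^2 -2·z -35.
The resulting polynomial has degree 2 and real coefficients as required.

p(z) = z^2 -2·z -35.


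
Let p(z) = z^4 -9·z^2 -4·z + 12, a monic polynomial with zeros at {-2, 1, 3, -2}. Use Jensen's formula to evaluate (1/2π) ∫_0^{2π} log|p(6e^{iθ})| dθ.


Zeros: -2, -2, 1, 3; r = 6.
Inside |z| < r: -2, -2, 1, 3. Outside (|z| ≥ r): ∅.
p(0) = 12, so log|p(0)| = log(12) = 2.4849.
Apply Jensen: I(r) = log|p(0)| + Σ_k log(r/|z_k|), summed over zeros inside |z| < r.
  log(r/|z_k|) for z_k = -2: log(6/2) = 1.0986
  log(r/|z_k|) for z_k = 1: log(6/1) = 1.7918
  log(r/|z_k|) for z_k = 3: log(6/3) = 0.6931
  log(r/|z_k|) for z_k = -2: log(6/2) = 1.0986
Sum over inside zeros: 4.6821.
I(r) = log|p(0)| + (inside sum) = 2.4849 + 4.6821 = 7.1670.
Closed form (all zeros inside, monic): I(r) = n·log(r) = 4·log(6) = 7.1670. ✓

I(r) ≈ 7.1670.


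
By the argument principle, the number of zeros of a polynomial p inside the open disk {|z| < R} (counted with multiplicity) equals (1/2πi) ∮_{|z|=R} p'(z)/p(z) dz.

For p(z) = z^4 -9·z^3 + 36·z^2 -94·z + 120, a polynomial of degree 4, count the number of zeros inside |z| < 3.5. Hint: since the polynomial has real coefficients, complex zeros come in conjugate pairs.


The zeros of p are: (1 + 3i), (1 - 3i), 3, 4.
Their magnitudes are: 3.162, 3.162, 3, 4.
Zeros with |z| < R = 3.5: (1 + 3i), (1 - 3i), 3.
Count = 3.
By the argument principle, (1/2πi) ∮_{|z|=R} p'(z)/p(z) dz equals exactly this count.

Number of zeros inside |z| < 3.5: 3.


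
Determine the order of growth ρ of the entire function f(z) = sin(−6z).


sin(w) is a linear combination of e^{iw} and e^{−iw} (or e^w, e^{−w} in the hyperbolic case), so |sin(w)| ≤ e^{|w|}. With w = −6z, |w| ≤ 6|z| + 0 = 6r + 0 on |z| = r, giving M(r) ≤ e^{6r + 0}, so ρ ≤ 1. On a suitable ray (z = it for sin/cos; z = t for sinh/cosh, t real → ∞), |sin(−6z)| grows like e^{6|t|}/2, so ρ ≥ 1. Hence ρ = 1.
Therefore ρ = 1.

Order ρ = 1.


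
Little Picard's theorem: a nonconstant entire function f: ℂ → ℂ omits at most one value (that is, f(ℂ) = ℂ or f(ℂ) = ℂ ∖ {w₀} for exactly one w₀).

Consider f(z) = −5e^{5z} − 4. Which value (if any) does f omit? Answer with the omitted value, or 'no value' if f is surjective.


Little Picard bounds the complement of f(ℂ) to at most one point.
e^{5z} is never zero on ℂ, so -5·e^{5z} takes every value in ℂ ∖ {0}. Adding -4 shifts the range to ℂ ∖ {-4}. Thus f omits exactly the value -4.

Omitted value: -4.
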